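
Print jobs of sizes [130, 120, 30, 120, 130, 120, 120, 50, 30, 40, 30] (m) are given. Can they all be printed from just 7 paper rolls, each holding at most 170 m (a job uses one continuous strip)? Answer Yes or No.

A valid assignment using 6 paper rolls:
  roll 1: 130 + 40 = 170
  roll 2: 130 + 30 = 160
  roll 3: 120 + 50 = 170
  roll 4: 120 + 30 = 150
  roll 5: 120 + 30 = 150
  roll 6: 120 = 120
That uses only 6 ≤ 7, so 7 paper rolls are enough.

Yes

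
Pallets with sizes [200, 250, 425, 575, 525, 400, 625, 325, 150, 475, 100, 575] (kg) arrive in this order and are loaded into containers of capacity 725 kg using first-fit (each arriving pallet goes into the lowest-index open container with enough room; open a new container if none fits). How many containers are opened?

8

  200 → container 1 (new)  [load 200/725]
  250 → container 1  [load 450/725]
  425 → container 2 (new)  [load 425/725]
  575 → container 3 (new)  [load 575/725]
  525 → container 4 (new)  [load 525/725]
  400 → container 5 (new)  [load 400/725]
  625 → container 6 (new)  [load 625/725]
  325 → container 5  [load 725/725]
  150 → container 1  [load 600/725]
  475 → container 7 (new)  [load 475/725]
  100 → container 1  [load 700/725]
  575 → container 8 (new)  [load 575/725]
8 containers opened.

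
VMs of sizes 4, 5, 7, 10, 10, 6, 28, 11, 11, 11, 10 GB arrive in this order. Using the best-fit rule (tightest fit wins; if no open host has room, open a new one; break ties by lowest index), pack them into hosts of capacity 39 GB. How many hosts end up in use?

  4 → host 1 (new)  [load 4/39]
  5 → host 1  [load 9/39]
  7 → host 1  [load 16/39]
  10 → host 1  [load 26/39]
  10 → host 1  [load 36/39]
  6 → host 2 (new)  [load 6/39]
  28 → host 2  [load 34/39]
  11 → host 3 (new)  [load 11/39]
  11 → host 3  [load 22/39]
  11 → host 3  [load 33/39]
  10 → host 4 (new)  [load 10/39]
4 hosts opened.

4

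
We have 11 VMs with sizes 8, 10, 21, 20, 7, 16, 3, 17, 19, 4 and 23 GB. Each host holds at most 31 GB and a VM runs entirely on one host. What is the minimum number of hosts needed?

Total = 23 + 21 + 20 + 19 + 17 + 16 + 10 + 8 + 7 + 4 + 3 = 148 GB.
Lower bound: ⌈148/31⌉ = 5 hosts.
Also, 6 VMs each exceed 31/2 GB, and no two of those can share a host, so at least 6 hosts are needed.
A packing using 6 hosts:
  host 1: 23 + 8 = 31
  host 2: 21 + 10 = 31
  host 3: 20 + 7 + 4 = 31
  host 4: 19 + 3 = 22
  host 5: 17 = 17
  host 6: 16 = 16
This matches the lower bound, so 6 is optimal.

6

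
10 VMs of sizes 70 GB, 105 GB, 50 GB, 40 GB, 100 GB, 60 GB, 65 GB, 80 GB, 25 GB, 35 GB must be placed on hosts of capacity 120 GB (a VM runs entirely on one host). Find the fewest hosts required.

Total = 105 + 100 + 80 + 70 + 65 + 60 + 50 + 40 + 35 + 25 = 630 GB.
Lower bound: ⌈630/120⌉ = 6 hosts.
A packing using 6 hosts:
  host 1: 105 = 105
  host 2: 100 = 100
  host 3: 80 + 40 = 120
  host 4: 70 + 50 = 120
  host 5: 65 + 35 = 100
  host 6: 60 + 25 = 85
This matches the lower bound, so 6 is optimal.

6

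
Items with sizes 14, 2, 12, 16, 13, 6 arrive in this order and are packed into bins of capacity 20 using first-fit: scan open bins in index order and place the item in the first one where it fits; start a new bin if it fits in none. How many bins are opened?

  14 → bin 1 (new)  [load 14/20]
  2 → bin 1  [load 16/20]
  12 → bin 2 (new)  [load 12/20]
  16 → bin 3 (new)  [load 16/20]
  13 → bin 4 (new)  [load 13/20]
  6 → bin 2  [load 18/20]
4 bins opened.

4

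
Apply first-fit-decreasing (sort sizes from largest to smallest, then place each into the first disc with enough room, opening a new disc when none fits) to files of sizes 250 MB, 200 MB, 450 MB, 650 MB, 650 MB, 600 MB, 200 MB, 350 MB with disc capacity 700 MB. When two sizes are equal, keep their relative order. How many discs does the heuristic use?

Sorted descending: 650, 650, 600, 450, 350, 250, 200, 200.
  650 → disc 1 (new)  [load 650/700]
  650 → disc 2 (new)  [load 650/700]
  600 → disc 3 (new)  [load 600/700]
  450 → disc 4 (new)  [load 450/700]
  350 → disc 5 (new)  [load 350/700]
  250 → disc 4  [load 700/700]
  200 → disc 5  [load 550/700]
  200 → disc 6 (new)  [load 200/700]
6 discs opened.

6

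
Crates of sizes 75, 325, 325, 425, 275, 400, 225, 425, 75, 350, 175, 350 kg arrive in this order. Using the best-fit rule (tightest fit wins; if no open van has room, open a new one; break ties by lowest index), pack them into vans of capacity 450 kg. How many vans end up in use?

  75 → van 1 (new)  [load 75/450]
  325 → van 1  [load 400/450]
  325 → van 2 (new)  [load 325/450]
  425 → van 3 (new)  [load 425/450]
  275 → van 4 (new)  [load 275/450]
  400 → van 5 (new)  [load 400/450]
  225 → van 6 (new)  [load 225/450]
  425 → van 7 (new)  [load 425/450]
  75 → van 2  [load 400/450]
  350 → van 8 (new)  [load 350/450]
  175 → van 4  [load 450/450]
  350 → van 9 (new)  [load 350/450]
9 vans opened.

9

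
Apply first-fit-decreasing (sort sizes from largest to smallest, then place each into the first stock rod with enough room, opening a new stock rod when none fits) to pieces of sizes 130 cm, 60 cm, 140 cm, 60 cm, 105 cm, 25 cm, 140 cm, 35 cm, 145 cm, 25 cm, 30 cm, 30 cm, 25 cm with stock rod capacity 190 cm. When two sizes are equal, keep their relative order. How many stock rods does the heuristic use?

6

Sorted descending: 145, 140, 140, 130, 105, 60, 60, 35, 30, 30, 25, 25, 25.
  145 → stock rod 1 (new)  [load 145/190]
  140 → stock rod 2 (new)  [load 140/190]
  140 → stock rod 3 (new)  [load 140/190]
  130 → stock rod 4 (new)  [load 130/190]
  105 → stock rod 5 (new)  [load 105/190]
  60 → stock rod 4  [load 190/190]
  60 → stock rod 5  [load 165/190]
  35 → stock rod 1  [load 180/190]
  30 → stock rod 2  [load 170/190]
  30 → stock rod 3  [load 170/190]
  25 → stock rod 5  [load 190/190]
  25 → stock rod 6 (new)  [load 25/190]
  25 → stock rod 6  [load 50/190]
6 stock rods opened.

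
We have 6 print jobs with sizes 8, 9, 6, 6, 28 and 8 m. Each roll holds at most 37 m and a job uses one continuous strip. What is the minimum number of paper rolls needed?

2

Total = 28 + 9 + 8 + 8 + 6 + 6 = 65 m.
Lower bound: ⌈65/37⌉ = 2 paper rolls.
A packing using 2 paper rolls:
  roll 1: 28 + 9 = 37
  roll 2: 8 + 8 + 6 + 6 = 28
This matches the lower bound, so 2 is optimal.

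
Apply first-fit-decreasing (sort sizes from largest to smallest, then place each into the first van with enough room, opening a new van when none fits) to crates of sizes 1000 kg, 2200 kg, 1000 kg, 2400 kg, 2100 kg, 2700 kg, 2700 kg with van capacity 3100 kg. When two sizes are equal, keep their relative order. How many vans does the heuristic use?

Sorted descending: 2700, 2700, 2400, 2200, 2100, 1000, 1000.
  2700 → van 1 (new)  [load 2700/3100]
  2700 → van 2 (new)  [load 2700/3100]
  2400 → van 3 (new)  [load 2400/3100]
  2200 → van 4 (new)  [load 2200/3100]
  2100 → van 5 (new)  [load 2100/3100]
  1000 → van 5  [load 3100/3100]
  1000 → van 6 (new)  [load 1000/3100]
6 vans opened.

6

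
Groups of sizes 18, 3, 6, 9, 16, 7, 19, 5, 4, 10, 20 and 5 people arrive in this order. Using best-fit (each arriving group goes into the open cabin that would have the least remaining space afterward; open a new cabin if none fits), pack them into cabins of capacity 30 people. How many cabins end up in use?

5

  18 → cabin 1 (new)  [load 18/30]
  3 → cabin 1  [load 21/30]
  6 → cabin 1  [load 27/30]
  9 → cabin 2 (new)  [load 9/30]
  16 → cabin 2  [load 25/30]
  7 → cabin 3 (new)  [load 7/30]
  19 → cabin 3  [load 26/30]
  5 → cabin 2  [load 30/30]
  4 → cabin 3  [load 30/30]
  10 → cabin 4 (new)  [load 10/30]
  20 → cabin 4  [load 30/30]
  5 → cabin 5 (new)  [load 5/30]
5 cabins opened.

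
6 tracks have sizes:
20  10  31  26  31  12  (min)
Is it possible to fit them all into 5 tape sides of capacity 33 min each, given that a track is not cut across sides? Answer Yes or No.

A valid assignment using 5 tape sides:
  side 1: 31 = 31
  side 2: 31 = 31
  side 3: 26 = 26
  side 4: 20 + 12 = 32
  side 5: 10 = 10
Every load is within 33 min, so 5 tape sides suffice.

Yes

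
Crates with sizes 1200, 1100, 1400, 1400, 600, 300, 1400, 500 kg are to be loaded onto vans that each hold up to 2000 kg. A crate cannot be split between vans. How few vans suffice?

Total = 1400 + 1400 + 1400 + 1200 + 1100 + 600 + 500 + 300 = 7900 kg.
Lower bound: ⌈7900/2000⌉ = 4 vans.
Also, 5 crates each exceed 1000 kg, and no two of those can share a van, so at least 5 vans are needed.
A packing using 5 vans:
  van 1: 1400 + 600 = 2000
  van 2: 1400 + 500 = 1900
  van 3: 1400 + 300 = 1700
  van 4: 1200 = 1200
  van 5: 1100 = 1100
This matches the lower bound, so 5 is optimal.

5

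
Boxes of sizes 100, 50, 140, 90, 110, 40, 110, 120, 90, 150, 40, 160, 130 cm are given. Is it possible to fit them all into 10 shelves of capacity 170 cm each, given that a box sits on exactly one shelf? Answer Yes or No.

Yes

A valid assignment using 10 shelves:
  shelf 1: 160 = 160
  shelf 2: 150 = 150
  shelf 3: 140 = 140
  shelf 4: 130 + 40 = 170
  shelf 5: 120 + 50 = 170
  shelf 6: 110 + 40 = 150
  shelf 7: 110 = 110
  shelf 8: 100 = 100
  shelf 9: 90 = 90
  shelf 10: 90 = 90
Every load is within 170 cm, so 10 shelves suffice.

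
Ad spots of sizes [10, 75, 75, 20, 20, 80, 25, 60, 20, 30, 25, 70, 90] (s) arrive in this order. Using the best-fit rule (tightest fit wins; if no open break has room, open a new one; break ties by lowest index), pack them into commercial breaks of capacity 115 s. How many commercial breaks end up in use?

6

  10 → break 1 (new)  [load 10/115]
  75 → break 1  [load 85/115]
  75 → break 2 (new)  [load 75/115]
  20 → break 1  [load 105/115]
  20 → break 2  [load 95/115]
  80 → break 3 (new)  [load 80/115]
  25 → break 3  [load 105/115]
  60 → break 4 (new)  [load 60/115]
  20 → break 2  [load 115/115]
  30 → break 4  [load 90/115]
  25 → break 4  [load 115/115]
  70 → break 5 (new)  [load 70/115]
  90 → break 6 (new)  [load 90/115]
6 commercial breaks opened.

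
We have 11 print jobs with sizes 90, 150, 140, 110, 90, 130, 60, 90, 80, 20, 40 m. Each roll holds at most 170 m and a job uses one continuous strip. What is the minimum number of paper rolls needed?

7

Total = 150 + 140 + 130 + 110 + 90 + 90 + 90 + 80 + 60 + 40 + 20 = 1000 m.
Lower bound: ⌈1000/170⌉ = 6 paper rolls.
Also, 7 print jobs each exceed 85 m, and no two of those can share a roll, so at least 7 paper rolls are needed.
A packing using 7 paper rolls:
  roll 1: 150 + 20 = 170
  roll 2: 140 = 140
  roll 3: 130 + 40 = 170
  roll 4: 110 + 60 = 170
  roll 5: 90 + 80 = 170
  roll 6: 90 = 90
  roll 7: 90 = 90
This matches the lower bound, so 7 is optimal.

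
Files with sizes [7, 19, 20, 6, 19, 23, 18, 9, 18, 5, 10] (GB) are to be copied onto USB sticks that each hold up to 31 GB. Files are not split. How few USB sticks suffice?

6

Total = 23 + 20 + 19 + 19 + 18 + 18 + 10 + 9 + 7 + 6 + 5 = 154 GB.
Lower bound: ⌈154/31⌉ = 5 USB sticks.
Also, 6 files each exceed 31/2 GB, and no two of those can share a USB stick, so at least 6 USB sticks are needed.
A packing using 6 USB sticks:
  USB stick 1: 23 + 7 = 30
  USB stick 2: 20 + 10 = 30
  USB stick 3: 19 + 9 = 28
  USB stick 4: 19 + 6 + 5 = 30
  USB stick 5: 18 = 18
  USB stick 6: 18 = 18
This matches the lower bound, so 6 is optimal.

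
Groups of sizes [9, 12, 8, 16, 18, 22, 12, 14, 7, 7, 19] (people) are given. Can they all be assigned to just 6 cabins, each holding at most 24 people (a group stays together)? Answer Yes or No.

No

Total = 144 people; ⌈144/24⌉ = 6.
The bound of 6 does not rule out 6, but exhaustive search shows no assignment into 6 cabins of capacity 24 people exists — the minimum is 7.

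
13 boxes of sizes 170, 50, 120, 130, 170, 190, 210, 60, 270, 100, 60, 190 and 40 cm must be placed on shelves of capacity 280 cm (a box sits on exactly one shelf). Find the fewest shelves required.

Total = 270 + 210 + 190 + 190 + 170 + 170 + 130 + 120 + 100 + 60 + 60 + 50 + 40 = 1760 cm.
Lower bound: ⌈1760/280⌉ = 7 shelves.
A packing using 7 shelves:
  shelf 1: 270 = 270
  shelf 2: 210 + 60 = 270
  shelf 3: 190 + 60 = 250
  shelf 4: 190 + 50 + 40 = 280
  shelf 5: 170 + 100 = 270
  shelf 6: 170 = 170
  shelf 7: 130 + 120 = 250
This matches the lower bound, so 7 is optimal.

7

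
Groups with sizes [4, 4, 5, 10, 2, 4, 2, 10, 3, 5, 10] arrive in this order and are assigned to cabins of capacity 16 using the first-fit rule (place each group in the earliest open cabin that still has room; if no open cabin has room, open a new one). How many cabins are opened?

  4 → cabin 1 (new)  [load 4/16]
  4 → cabin 1  [load 8/16]
  5 → cabin 1  [load 13/16]
  10 → cabin 2 (new)  [load 10/16]
  2 → cabin 1  [load 15/16]
  4 → cabin 2  [load 14/16]
  2 → cabin 2  [load 16/16]
  10 → cabin 3 (new)  [load 10/16]
  3 → cabin 3  [load 13/16]
  5 → cabin 4 (new)  [load 5/16]
  10 → cabin 4  [load 15/16]
4 cabins opened.

4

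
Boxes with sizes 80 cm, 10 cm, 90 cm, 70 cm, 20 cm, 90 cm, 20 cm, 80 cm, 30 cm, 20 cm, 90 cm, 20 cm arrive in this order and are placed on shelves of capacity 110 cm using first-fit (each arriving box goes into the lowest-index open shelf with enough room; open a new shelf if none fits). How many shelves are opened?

6

  80 → shelf 1 (new)  [load 80/110]
  10 → shelf 1  [load 90/110]
  90 → shelf 2 (new)  [load 90/110]
  70 → shelf 3 (new)  [load 70/110]
  20 → shelf 1  [load 110/110]
  90 → shelf 4 (new)  [load 90/110]
  20 → shelf 2  [load 110/110]
  80 → shelf 5 (new)  [load 80/110]
  30 → shelf 3  [load 100/110]
  20 → shelf 4  [load 110/110]
  90 → shelf 6 (new)  [load 90/110]
  20 → shelf 5  [load 100/110]
6 shelves opened.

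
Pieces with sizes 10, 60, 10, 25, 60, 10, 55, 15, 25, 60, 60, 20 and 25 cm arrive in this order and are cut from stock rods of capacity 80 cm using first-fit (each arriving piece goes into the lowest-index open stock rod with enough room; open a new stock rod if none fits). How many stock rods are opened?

  10 → stock rod 1 (new)  [load 10/80]
  60 → stock rod 1  [load 70/80]
  10 → stock rod 1  [load 80/80]
  25 → stock rod 2 (new)  [load 25/80]
  60 → stock rod 3 (new)  [load 60/80]
  10 → stock rod 2  [load 35/80]
  55 → stock rod 4 (new)  [load 55/80]
  15 → stock rod 2  [load 50/80]
  25 → stock rod 2  [load 75/80]
  60 → stock rod 5 (new)  [load 60/80]
  60 → stock rod 6 (new)  [load 60/80]
  20 → stock rod 3  [load 80/80]
  25 → stock rod 4  [load 80/80]
6 stock rods opened.

6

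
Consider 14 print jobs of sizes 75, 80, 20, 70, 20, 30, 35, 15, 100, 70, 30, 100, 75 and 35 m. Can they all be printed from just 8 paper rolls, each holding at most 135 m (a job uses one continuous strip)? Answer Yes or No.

Yes

A valid assignment using 7 paper rolls:
  roll 1: 100 + 35 = 135
  roll 2: 100 + 35 = 135
  roll 3: 80 + 30 + 20 = 130
  roll 4: 75 + 30 + 20 = 125
  roll 5: 75 + 15 = 90
  roll 6: 70 = 70
  roll 7: 70 = 70
That uses only 7 ≤ 8, so 8 paper rolls are enough.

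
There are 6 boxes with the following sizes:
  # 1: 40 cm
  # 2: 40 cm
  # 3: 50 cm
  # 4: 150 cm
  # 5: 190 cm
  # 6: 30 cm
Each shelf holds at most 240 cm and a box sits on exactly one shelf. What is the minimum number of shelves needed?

3

Total = 190 + 150 + 50 + 40 + 40 + 30 = 500 cm.
Lower bound: ⌈500/240⌉ = 3 shelves.
A packing using 3 shelves:
  shelf 1: 190 + 50 = 240
  shelf 2: 150 + 40 + 40 = 230
  shelf 3: 30 = 30
This matches the lower bound, so 3 is optimal.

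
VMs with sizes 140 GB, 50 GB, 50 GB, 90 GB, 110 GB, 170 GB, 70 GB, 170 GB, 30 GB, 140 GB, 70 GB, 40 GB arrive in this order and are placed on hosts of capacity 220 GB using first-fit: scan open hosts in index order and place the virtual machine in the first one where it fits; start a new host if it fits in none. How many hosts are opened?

  140 → host 1 (new)  [load 140/220]
  50 → host 1  [load 190/220]
  50 → host 2 (new)  [load 50/220]
  90 → host 2  [load 140/220]
  110 → host 3 (new)  [load 110/220]
  170 → host 4 (new)  [load 170/220]
  70 → host 2  [load 210/220]
  170 → host 5 (new)  [load 170/220]
  30 → host 1  [load 220/220]
  140 → host 6 (new)  [load 140/220]
  70 → host 3  [load 180/220]
  40 → host 3  [load 220/220]
6 hosts opened.

6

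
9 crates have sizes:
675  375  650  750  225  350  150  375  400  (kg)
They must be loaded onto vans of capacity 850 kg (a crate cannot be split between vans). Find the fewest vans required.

Total = 750 + 675 + 650 + 400 + 375 + 375 + 350 + 225 + 150 = 3950 kg.
Lower bound: ⌈3950/850⌉ = 5 vans.
A packing using 6 vans:
  van 1: 750 = 750
  van 2: 675 + 150 = 825
  van 3: 650 = 650
  van 4: 400 + 375 = 775
  van 5: 375 + 350 = 725
  van 6: 225 = 225
No arrangement into 5 vans stays within capacity, so 6 is optimal.

6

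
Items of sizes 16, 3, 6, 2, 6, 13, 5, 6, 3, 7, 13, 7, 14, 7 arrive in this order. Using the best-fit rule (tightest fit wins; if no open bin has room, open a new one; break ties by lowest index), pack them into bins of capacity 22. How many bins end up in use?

6

  16 → bin 1 (new)  [load 16/22]
  3 → bin 1  [load 19/22]
  6 → bin 2 (new)  [load 6/22]
  2 → bin 1  [load 21/22]
  6 → bin 2  [load 12/22]
  13 → bin 3 (new)  [load 13/22]
  5 → bin 3  [load 18/22]
  6 → bin 2  [load 18/22]
  3 → bin 2  [load 21/22]
  7 → bin 4 (new)  [load 7/22]
  13 → bin 4  [load 20/22]
  7 → bin 5 (new)  [load 7/22]
  14 → bin 5  [load 21/22]
  7 → bin 6 (new)  [load 7/22]
6 bins opened.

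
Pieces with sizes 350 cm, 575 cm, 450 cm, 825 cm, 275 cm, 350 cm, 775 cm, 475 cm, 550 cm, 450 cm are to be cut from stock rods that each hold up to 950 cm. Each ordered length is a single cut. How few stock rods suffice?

6

Total = 825 + 775 + 575 + 550 + 475 + 450 + 450 + 350 + 350 + 275 = 5075 cm.
Lower bound: ⌈5075/950⌉ = 6 stock rods.
A packing using 6 stock rods:
  stock rod 1: 825 = 825
  stock rod 2: 775 = 775
  stock rod 3: 575 + 350 = 925
  stock rod 4: 550 + 350 = 900
  stock rod 5: 475 + 450 = 925
  stock rod 6: 450 + 275 = 725
This matches the lower bound, so 6 is optimal.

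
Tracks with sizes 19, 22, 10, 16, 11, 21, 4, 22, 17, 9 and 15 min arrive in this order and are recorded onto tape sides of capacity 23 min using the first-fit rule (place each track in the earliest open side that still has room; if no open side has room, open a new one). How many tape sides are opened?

  19 → side 1 (new)  [load 19/23]
  22 → side 2 (new)  [load 22/23]
  10 → side 3 (new)  [load 10/23]
  16 → side 4 (new)  [load 16/23]
  11 → side 3  [load 21/23]
  21 → side 5 (new)  [load 21/23]
  4 → side 1  [load 23/23]
  22 → side 6 (new)  [load 22/23]
  17 → side 7 (new)  [load 17/23]
  9 → side 8 (new)  [load 9/23]
  15 → side 9 (new)  [load 15/23]
9 tape sides opened.

9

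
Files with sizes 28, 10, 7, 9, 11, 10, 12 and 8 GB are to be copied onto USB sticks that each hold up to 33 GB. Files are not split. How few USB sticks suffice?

Total = 28 + 12 + 11 + 10 + 10 + 9 + 8 + 7 = 95 GB.
Lower bound: ⌈95/33⌉ = 3 USB sticks.
A packing using 4 USB sticks:
  USB stick 1: 28 = 28
  USB stick 2: 12 + 11 + 10 = 33
  USB stick 3: 10 + 9 + 8 = 27
  USB stick 4: 7 = 7
No arrangement into 3 USB sticks stays within capacity, so 4 is optimal.

4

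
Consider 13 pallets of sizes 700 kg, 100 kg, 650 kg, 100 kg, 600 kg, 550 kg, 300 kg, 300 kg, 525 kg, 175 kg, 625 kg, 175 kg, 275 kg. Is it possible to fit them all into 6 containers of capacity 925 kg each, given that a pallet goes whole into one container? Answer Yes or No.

Yes

A valid assignment using 6 containers:
  container 1: 700 + 175 = 875
  container 2: 650 + 275 = 925
  container 3: 625 + 300 = 925
  container 4: 600 + 300 = 900
  container 5: 550 + 175 + 100 + 100 = 925
  container 6: 525 = 525
Every load is within 925 kg, so 6 containers suffice.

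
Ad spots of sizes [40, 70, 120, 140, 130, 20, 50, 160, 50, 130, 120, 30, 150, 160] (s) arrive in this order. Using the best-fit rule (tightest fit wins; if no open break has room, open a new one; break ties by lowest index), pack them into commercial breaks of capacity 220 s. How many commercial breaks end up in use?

9

  40 → break 1 (new)  [load 40/220]
  70 → break 1  [load 110/220]
  120 → break 2 (new)  [load 120/220]
  140 → break 3 (new)  [load 140/220]
  130 → break 4 (new)  [load 130/220]
  20 → break 3  [load 160/220]
  50 → break 3  [load 210/220]
  160 → break 5 (new)  [load 160/220]
  50 → break 5  [load 210/220]
  130 → break 6 (new)  [load 130/220]
  120 → break 7 (new)  [load 120/220]
  30 → break 4  [load 160/220]
  150 → break 8 (new)  [load 150/220]
  160 → break 9 (new)  [load 160/220]
9 commercial breaks opened.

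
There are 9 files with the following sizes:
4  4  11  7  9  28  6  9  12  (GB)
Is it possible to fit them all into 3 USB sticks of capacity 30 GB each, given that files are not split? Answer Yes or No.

Total = 90 GB; ⌈90/30⌉ = 3.
The bound of 3 does not rule out 3, but exhaustive search shows no assignment into 3 USB sticks of capacity 30 GB exists — the minimum is 4.

No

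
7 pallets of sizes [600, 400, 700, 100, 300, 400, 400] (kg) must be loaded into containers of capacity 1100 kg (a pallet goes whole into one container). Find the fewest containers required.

3

Total = 700 + 600 + 400 + 400 + 400 + 300 + 100 = 2900 kg.
Lower bound: ⌈2900/1100⌉ = 3 containers.
A packing using 3 containers:
  container 1: 700 + 400 = 1100
  container 2: 600 + 400 + 100 = 1100
  container 3: 400 + 300 = 700
This matches the lower bound, so 3 is optimal.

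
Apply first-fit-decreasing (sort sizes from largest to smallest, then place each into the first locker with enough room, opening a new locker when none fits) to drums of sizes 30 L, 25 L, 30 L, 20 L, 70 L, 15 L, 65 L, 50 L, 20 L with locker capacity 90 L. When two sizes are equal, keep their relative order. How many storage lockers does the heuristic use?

Sorted descending: 70, 65, 50, 30, 30, 25, 20, 20, 15.
  70 → locker 1 (new)  [load 70/90]
  65 → locker 2 (new)  [load 65/90]
  50 → locker 3 (new)  [load 50/90]
  30 → locker 3  [load 80/90]
  30 → locker 4 (new)  [load 30/90]
  25 → locker 2  [load 90/90]
  20 → locker 1  [load 90/90]
  20 → locker 4  [load 50/90]
  15 → locker 4  [load 65/90]
4 storage lockers opened.

4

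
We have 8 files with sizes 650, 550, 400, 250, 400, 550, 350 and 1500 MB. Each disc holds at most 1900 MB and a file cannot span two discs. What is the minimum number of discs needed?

Total = 1500 + 650 + 550 + 550 + 400 + 400 + 350 + 250 = 4650 MB.
Lower bound: ⌈4650/1900⌉ = 3 discs.
A packing using 3 discs:
  disc 1: 1500 + 400 = 1900
  disc 2: 650 + 550 + 550 = 1750
  disc 3: 400 + 350 + 250 = 1000
This matches the lower bound, so 3 is optimal.

3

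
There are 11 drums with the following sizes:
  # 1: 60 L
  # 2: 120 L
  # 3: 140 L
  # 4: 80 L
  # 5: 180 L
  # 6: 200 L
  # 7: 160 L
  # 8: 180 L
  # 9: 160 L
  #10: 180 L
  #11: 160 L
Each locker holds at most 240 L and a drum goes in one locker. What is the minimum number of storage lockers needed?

Total = 200 + 180 + 180 + 180 + 160 + 160 + 160 + 140 + 120 + 80 + 60 = 1620 L.
Lower bound: ⌈1620/240⌉ = 7 storage lockers.
Also, 8 drums each exceed 120 L, and no two of those can share a locker, so at least 8 storage lockers are needed.
A packing using 9 storage lockers:
  locker 1: 200 = 200
  locker 2: 180 + 60 = 240
  locker 3: 180 = 180
  locker 4: 180 = 180
  locker 5: 160 + 80 = 240
  locker 6: 160 = 160
  locker 7: 160 = 160
  locker 8: 140 = 140
  locker 9: 120 = 120
No arrangement into 8 storage lockers stays within capacity, so 9 is optimal.

9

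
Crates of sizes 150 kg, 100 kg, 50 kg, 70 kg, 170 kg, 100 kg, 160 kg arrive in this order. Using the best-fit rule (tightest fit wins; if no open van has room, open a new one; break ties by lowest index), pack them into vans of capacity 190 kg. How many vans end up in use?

5

  150 → van 1 (new)  [load 150/190]
  100 → van 2 (new)  [load 100/190]
  50 → van 2  [load 150/190]
  70 → van 3 (new)  [load 70/190]
  170 → van 4 (new)  [load 170/190]
  100 → van 3  [load 170/190]
  160 → van 5 (new)  [load 160/190]
5 vans opened.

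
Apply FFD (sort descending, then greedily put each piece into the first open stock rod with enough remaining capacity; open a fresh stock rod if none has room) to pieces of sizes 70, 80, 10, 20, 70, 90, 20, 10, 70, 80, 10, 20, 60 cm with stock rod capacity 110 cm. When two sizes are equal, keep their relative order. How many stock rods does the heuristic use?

7

Sorted descending: 90, 80, 80, 70, 70, 70, 60, 20, 20, 20, 10, 10, 10.
  90 → stock rod 1 (new)  [load 90/110]
  80 → stock rod 2 (new)  [load 80/110]
  80 → stock rod 3 (new)  [load 80/110]
  70 → stock rod 4 (new)  [load 70/110]
  70 → stock rod 5 (new)  [load 70/110]
  70 → stock rod 6 (new)  [load 70/110]
  60 → stock rod 7 (new)  [load 60/110]
  20 → stock rod 1  [load 110/110]
  20 → stock rod 2  [load 100/110]
  20 → stock rod 3  [load 100/110]
  10 → stock rod 2  [load 110/110]
  10 → stock rod 3  [load 110/110]
  10 → stock rod 4  [load 80/110]
7 stock rods opened.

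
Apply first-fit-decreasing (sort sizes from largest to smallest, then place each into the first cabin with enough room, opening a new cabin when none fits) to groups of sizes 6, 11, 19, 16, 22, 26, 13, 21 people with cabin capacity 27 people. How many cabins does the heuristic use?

Sorted descending: 26, 22, 21, 19, 16, 13, 11, 6.
  26 → cabin 1 (new)  [load 26/27]
  22 → cabin 2 (new)  [load 22/27]
  21 → cabin 3 (new)  [load 21/27]
  19 → cabin 4 (new)  [load 19/27]
  16 → cabin 5 (new)  [load 16/27]
  13 → cabin 6 (new)  [load 13/27]
  11 → cabin 5  [load 27/27]
  6 → cabin 3  [load 27/27]
6 cabins opened.

6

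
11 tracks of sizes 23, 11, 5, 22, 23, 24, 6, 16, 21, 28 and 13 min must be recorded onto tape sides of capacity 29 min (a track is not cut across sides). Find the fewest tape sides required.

8

Total = 28 + 24 + 23 + 23 + 22 + 21 + 16 + 13 + 11 + 6 + 5 = 192 min.
Lower bound: ⌈192/29⌉ = 7 tape sides.
A packing using 8 tape sides:
  side 1: 28 = 28
  side 2: 24 + 5 = 29
  side 3: 23 + 6 = 29
  side 4: 23 = 23
  side 5: 22 = 22
  side 6: 21 = 21
  side 7: 16 + 13 = 29
  side 8: 11 = 11
No arrangement into 7 tape sides stays within capacity, so 8 is optimal.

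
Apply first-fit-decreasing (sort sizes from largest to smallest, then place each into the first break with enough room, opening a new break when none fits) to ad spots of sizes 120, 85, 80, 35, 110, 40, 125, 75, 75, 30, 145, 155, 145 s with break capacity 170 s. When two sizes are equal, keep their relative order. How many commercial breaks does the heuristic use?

Sorted descending: 155, 145, 145, 125, 120, 110, 85, 80, 75, 75, 40, 35, 30.
  155 → break 1 (new)  [load 155/170]
  145 → break 2 (new)  [load 145/170]
  145 → break 3 (new)  [load 145/170]
  125 → break 4 (new)  [load 125/170]
  120 → break 5 (new)  [load 120/170]
  110 → break 6 (new)  [load 110/170]
  85 → break 7 (new)  [load 85/170]
  80 → break 7  [load 165/170]
  75 → break 8 (new)  [load 75/170]
  75 → break 8  [load 150/170]
  40 → break 4  [load 165/170]
  35 → break 5  [load 155/170]
  30 → break 6  [load 140/170]
8 commercial breaks opened.

8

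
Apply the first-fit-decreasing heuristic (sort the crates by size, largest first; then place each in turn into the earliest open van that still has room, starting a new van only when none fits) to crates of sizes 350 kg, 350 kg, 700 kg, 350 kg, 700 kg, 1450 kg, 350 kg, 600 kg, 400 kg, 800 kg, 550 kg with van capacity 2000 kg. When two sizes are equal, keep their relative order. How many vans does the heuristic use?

4

Sorted descending: 1450, 800, 700, 700, 600, 550, 400, 350, 350, 350, 350.
  1450 → van 1 (new)  [load 1450/2000]
  800 → van 2 (new)  [load 800/2000]
  700 → van 2  [load 1500/2000]
  700 → van 3 (new)  [load 700/2000]
  600 → van 3  [load 1300/2000]
  550 → van 1  [load 2000/2000]
  400 → van 2  [load 1900/2000]
  350 → van 3  [load 1650/2000]
  350 → van 3  [load 2000/2000]
  350 → van 4 (new)  [load 350/2000]
  350 → van 4  [load 700/2000]
4 vans opened.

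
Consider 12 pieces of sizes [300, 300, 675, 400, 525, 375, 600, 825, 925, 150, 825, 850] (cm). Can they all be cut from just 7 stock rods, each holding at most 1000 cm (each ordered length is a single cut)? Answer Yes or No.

No

Total = 6750 cm; ⌈6750/1000⌉ = 7.
The bound of 7 does not rule out 7, but exhaustive search shows no assignment into 7 stock rods of capacity 1000 cm exists — the minimum is 8.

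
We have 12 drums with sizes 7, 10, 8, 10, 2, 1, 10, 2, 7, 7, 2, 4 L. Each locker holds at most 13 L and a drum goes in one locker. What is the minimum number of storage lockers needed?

7

Total = 10 + 10 + 10 + 8 + 7 + 7 + 7 + 4 + 2 + 2 + 2 + 1 = 70 L.
Lower bound: ⌈70/13⌉ = 6 storage lockers.
Also, 7 drums each exceed 13/2 L, and no two of those can share a locker, so at least 7 storage lockers are needed.
A packing using 7 storage lockers:
  locker 1: 10 + 2 + 1 = 13
  locker 2: 10 + 2 = 12
  locker 3: 10 + 2 = 12
  locker 4: 8 + 4 = 12
  locker 5: 7 = 7
  locker 6: 7 = 7
  locker 7: 7 = 7
This matches the lower bound, so 7 is optimal.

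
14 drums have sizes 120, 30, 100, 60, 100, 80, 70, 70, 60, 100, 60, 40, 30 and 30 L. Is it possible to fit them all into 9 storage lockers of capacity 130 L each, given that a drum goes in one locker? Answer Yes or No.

A valid assignment using 8 storage lockers:
  locker 1: 120 = 120
  locker 2: 100 + 30 = 130
  locker 3: 100 + 30 = 130
  locker 4: 100 + 30 = 130
  locker 5: 80 + 40 = 120
  locker 6: 70 + 60 = 130
  locker 7: 70 + 60 = 130
  locker 8: 60 = 60
That uses only 8 ≤ 9, so 9 storage lockers are enough.

Yes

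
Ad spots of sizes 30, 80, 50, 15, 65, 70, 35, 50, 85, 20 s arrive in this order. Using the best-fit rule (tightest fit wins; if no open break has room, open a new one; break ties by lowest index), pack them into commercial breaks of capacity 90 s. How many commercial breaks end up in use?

  30 → break 1 (new)  [load 30/90]
  80 → break 2 (new)  [load 80/90]
  50 → break 1  [load 80/90]
  15 → break 3 (new)  [load 15/90]
  65 → break 3  [load 80/90]
  70 → break 4 (new)  [load 70/90]
  35 → break 5 (new)  [load 35/90]
  50 → break 5  [load 85/90]
  85 → break 6 (new)  [load 85/90]
  20 → break 4  [load 90/90]
6 commercial breaks opened.

6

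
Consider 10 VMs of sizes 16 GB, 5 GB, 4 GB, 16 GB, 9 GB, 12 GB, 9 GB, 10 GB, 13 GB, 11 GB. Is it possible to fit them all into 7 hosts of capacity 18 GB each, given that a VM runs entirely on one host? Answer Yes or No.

Yes

A valid assignment using 7 hosts:
  host 1: 16 = 16
  host 2: 16 = 16
  host 3: 13 + 5 = 18
  host 4: 12 + 4 = 16
  host 5: 11 = 11
  host 6: 10 = 10
  host 7: 9 + 9 = 18
Every load is within 18 GB, so 7 hosts suffice.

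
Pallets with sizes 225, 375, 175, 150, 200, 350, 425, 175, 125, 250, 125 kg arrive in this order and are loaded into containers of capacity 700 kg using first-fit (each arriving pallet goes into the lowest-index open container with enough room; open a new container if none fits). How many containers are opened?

4

  225 → container 1 (new)  [load 225/700]
  375 → container 1  [load 600/700]
  175 → container 2 (new)  [load 175/700]
  150 → container 2  [load 325/700]
  200 → container 2  [load 525/700]
  350 → container 3 (new)  [load 350/700]
  425 → container 4 (new)  [load 425/700]
  175 → container 2  [load 700/700]
  125 → container 3  [load 475/700]
  250 → container 4  [load 675/700]
  125 → container 3  [load 600/700]
4 containers opened.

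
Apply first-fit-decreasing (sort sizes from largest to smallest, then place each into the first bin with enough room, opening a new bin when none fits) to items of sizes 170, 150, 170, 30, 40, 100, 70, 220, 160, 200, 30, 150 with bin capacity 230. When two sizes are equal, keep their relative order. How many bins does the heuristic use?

Sorted descending: 220, 200, 170, 170, 160, 150, 150, 100, 70, 40, 30, 30.
  220 → bin 1 (new)  [load 220/230]
  200 → bin 2 (new)  [load 200/230]
  170 → bin 3 (new)  [load 170/230]
  170 → bin 4 (new)  [load 170/230]
  160 → bin 5 (new)  [load 160/230]
  150 → bin 6 (new)  [load 150/230]
  150 → bin 7 (new)  [load 150/230]
  100 → bin 8 (new)  [load 100/230]
  70 → bin 5  [load 230/230]
  40 → bin 3  [load 210/230]
  30 → bin 2  [load 230/230]
  30 → bin 4  [load 200/230]
8 bins opened.

8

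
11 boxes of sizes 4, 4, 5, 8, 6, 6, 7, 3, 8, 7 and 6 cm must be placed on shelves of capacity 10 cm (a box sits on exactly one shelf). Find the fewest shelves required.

Total = 8 + 8 + 7 + 7 + 6 + 6 + 6 + 5 + 4 + 4 + 3 = 64 cm.
Lower bound: ⌈64/10⌉ = 7 shelves.
A packing using 8 shelves:
  shelf 1: 8 = 8
  shelf 2: 8 = 8
  shelf 3: 7 + 3 = 10
  shelf 4: 7 = 7
  shelf 5: 6 + 4 = 10
  shelf 6: 6 + 4 = 10
  shelf 7: 6 = 6
  shelf 8: 5 = 5
No arrangement into 7 shelves stays within capacity, so 8 is optimal.

8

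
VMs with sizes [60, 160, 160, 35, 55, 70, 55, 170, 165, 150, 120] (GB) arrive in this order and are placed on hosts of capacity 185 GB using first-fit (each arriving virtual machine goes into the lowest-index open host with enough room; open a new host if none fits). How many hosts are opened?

8

  60 → host 1 (new)  [load 60/185]
  160 → host 2 (new)  [load 160/185]
  160 → host 3 (new)  [load 160/185]
  35 → host 1  [load 95/185]
  55 → host 1  [load 150/185]
  70 → host 4 (new)  [load 70/185]
  55 → host 4  [load 125/185]
  170 → host 5 (new)  [load 170/185]
  165 → host 6 (new)  [load 165/185]
  150 → host 7 (new)  [load 150/185]
  120 → host 8 (new)  [load 120/185]
8 hosts opened.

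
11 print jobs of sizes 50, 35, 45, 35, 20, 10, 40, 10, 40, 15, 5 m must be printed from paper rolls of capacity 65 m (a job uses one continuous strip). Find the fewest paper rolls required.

Total = 50 + 45 + 40 + 40 + 35 + 35 + 20 + 15 + 10 + 10 + 5 = 305 m.
Lower bound: ⌈305/65⌉ = 5 paper rolls.
Also, 6 print jobs each exceed 65/2 m, and no two of those can share a roll, so at least 6 paper rolls are needed.
A packing using 6 paper rolls:
  roll 1: 50 + 15 = 65
  roll 2: 45 + 20 = 65
  roll 3: 40 + 10 + 10 + 5 = 65
  roll 4: 40 = 40
  roll 5: 35 = 35
  roll 6: 35 = 35
This matches the lower bound, so 6 is optimal.

6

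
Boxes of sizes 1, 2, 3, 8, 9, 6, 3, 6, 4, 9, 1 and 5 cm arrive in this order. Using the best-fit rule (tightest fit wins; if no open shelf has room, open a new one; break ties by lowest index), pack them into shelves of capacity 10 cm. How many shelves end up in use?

  1 → shelf 1 (new)  [load 1/10]
  2 → shelf 1  [load 3/10]
  3 → shelf 1  [load 6/10]
  8 → shelf 2 (new)  [load 8/10]
  9 → shelf 3 (new)  [load 9/10]
  6 → shelf 4 (new)  [load 6/10]
  3 → shelf 1  [load 9/10]
  6 → shelf 5 (new)  [load 6/10]
  4 → shelf 4  [load 10/10]
  9 → shelf 6 (new)  [load 9/10]
  1 → shelf 1  [load 10/10]
  5 → shelf 7 (new)  [load 5/10]
7 shelves opened.

7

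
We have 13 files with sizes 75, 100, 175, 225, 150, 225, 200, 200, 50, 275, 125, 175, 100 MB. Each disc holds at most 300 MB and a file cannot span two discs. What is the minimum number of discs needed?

8

Total = 275 + 225 + 225 + 200 + 200 + 175 + 175 + 150 + 125 + 100 + 100 + 75 + 50 = 2075 MB.
Lower bound: ⌈2075/300⌉ = 7 discs.
A packing using 8 discs:
  disc 1: 275 = 275
  disc 2: 225 + 75 = 300
  disc 3: 225 + 50 = 275
  disc 4: 200 + 100 = 300
  disc 5: 200 + 100 = 300
  disc 6: 175 + 125 = 300
  disc 7: 175 = 175
  disc 8: 150 = 150
No arrangement into 7 discs stays within capacity, so 8 is optimal.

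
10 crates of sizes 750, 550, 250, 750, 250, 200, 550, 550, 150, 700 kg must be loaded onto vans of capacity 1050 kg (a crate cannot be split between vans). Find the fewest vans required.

Total = 750 + 750 + 700 + 550 + 550 + 550 + 250 + 250 + 200 + 150 = 4700 kg.
Lower bound: ⌈4700/1050⌉ = 5 vans.
Also, 6 crates each exceed 525 kg, and no two of those can share a van, so at least 6 vans are needed.
A packing using 6 vans:
  van 1: 750 + 250 = 1000
  van 2: 750 + 250 = 1000
  van 3: 700 + 200 + 150 = 1050
  van 4: 550 = 550
  van 5: 550 = 550
  van 6: 550 = 550
This matches the lower bound, so 6 is optimal.

6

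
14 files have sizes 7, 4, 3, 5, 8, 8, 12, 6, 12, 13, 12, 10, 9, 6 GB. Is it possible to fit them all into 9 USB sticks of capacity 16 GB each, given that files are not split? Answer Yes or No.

A valid assignment using 8 USB sticks:
  USB stick 1: 13 + 3 = 16
  USB stick 2: 12 + 4 = 16
  USB stick 3: 12 = 12
  USB stick 4: 12 = 12
  USB stick 5: 10 + 6 = 16
  USB stick 6: 9 + 7 = 16
  USB stick 7: 8 + 8 = 16
  USB stick 8: 6 + 5 = 11
That uses only 8 ≤ 9, so 9 USB sticks are enough.

Yes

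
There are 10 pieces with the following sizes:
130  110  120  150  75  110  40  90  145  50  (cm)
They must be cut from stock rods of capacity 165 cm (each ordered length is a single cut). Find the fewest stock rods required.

Total = 150 + 145 + 130 + 120 + 110 + 110 + 90 + 75 + 50 + 40 = 1020 cm.
Lower bound: ⌈1020/165⌉ = 7 stock rods.
A packing using 7 stock rods:
  stock rod 1: 150 = 150
  stock rod 2: 145 = 145
  stock rod 3: 130 = 130
  stock rod 4: 120 + 40 = 160
  stock rod 5: 110 + 50 = 160
  stock rod 6: 110 = 110
  stock rod 7: 90 + 75 = 165
This matches the lower bound, so 7 is optimal.

7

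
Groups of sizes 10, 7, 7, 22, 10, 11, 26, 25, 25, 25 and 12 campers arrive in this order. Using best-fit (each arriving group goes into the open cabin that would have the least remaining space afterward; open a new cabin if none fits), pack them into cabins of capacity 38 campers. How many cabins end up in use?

6

  10 → cabin 1 (new)  [load 10/38]
  7 → cabin 1  [load 17/38]
  7 → cabin 1  [load 24/38]
  22 → cabin 2 (new)  [load 22/38]
  10 → cabin 1  [load 34/38]
  11 → cabin 2  [load 33/38]
  26 → cabin 3 (new)  [load 26/38]
  25 → cabin 4 (new)  [load 25/38]
  25 → cabin 5 (new)  [load 25/38]
  25 → cabin 6 (new)  [load 25/38]
  12 → cabin 3  [load 38/38]
6 cabins opened.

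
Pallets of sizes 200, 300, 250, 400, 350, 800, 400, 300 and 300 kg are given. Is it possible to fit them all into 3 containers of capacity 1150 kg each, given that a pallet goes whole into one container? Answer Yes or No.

Yes

A valid assignment using 3 containers:
  container 1: 800 + 350 = 1150
  container 2: 400 + 400 + 300 = 1100
  container 3: 300 + 300 + 250 + 200 = 1050
Every load is within 1150 kg, so 3 containers suffice.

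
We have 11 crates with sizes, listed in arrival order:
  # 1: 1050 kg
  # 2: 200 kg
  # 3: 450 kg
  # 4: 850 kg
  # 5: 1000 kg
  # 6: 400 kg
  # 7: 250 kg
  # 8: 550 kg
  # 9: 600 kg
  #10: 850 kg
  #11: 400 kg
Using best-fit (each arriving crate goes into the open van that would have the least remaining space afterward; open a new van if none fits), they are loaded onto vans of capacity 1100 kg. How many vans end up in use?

  1050 → van 1 (new)  [load 1050/1100]
  200 → van 2 (new)  [load 200/1100]
  450 → van 2  [load 650/1100]
  850 → van 3 (new)  [load 850/1100]
  1000 → van 4 (new)  [load 1000/1100]
  400 → van 2  [load 1050/1100]
  250 → van 3  [load 1100/1100]
  550 → van 5 (new)  [load 550/1100]
  600 → van 6 (new)  [load 600/1100]
  850 → van 7 (new)  [load 850/1100]
  400 → van 6  [load 1000/1100]
7 vans opened.

7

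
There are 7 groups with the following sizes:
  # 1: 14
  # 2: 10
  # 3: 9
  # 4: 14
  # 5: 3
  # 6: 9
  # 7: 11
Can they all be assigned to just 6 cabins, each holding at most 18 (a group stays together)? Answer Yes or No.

A valid assignment using 5 cabins:
  cabin 1: 14 + 3 = 17
  cabin 2: 14 = 14
  cabin 3: 11 = 11
  cabin 4: 10 = 10
  cabin 5: 9 + 9 = 18
That uses only 5 ≤ 6, so 6 cabins are enough.

Yes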